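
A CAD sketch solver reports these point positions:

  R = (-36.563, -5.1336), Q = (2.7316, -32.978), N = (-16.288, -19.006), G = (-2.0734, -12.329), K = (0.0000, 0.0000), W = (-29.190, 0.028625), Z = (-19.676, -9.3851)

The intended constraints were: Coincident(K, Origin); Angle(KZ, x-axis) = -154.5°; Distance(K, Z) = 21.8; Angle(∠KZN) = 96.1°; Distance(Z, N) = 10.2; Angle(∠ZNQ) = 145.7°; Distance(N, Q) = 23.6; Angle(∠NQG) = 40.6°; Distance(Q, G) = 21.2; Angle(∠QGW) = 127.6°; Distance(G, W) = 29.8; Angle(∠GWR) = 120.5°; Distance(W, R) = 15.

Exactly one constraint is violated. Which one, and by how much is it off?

Distance(W, R) = 15 — off by 6.00.

K = (0.00, 0.00) ✓; KZ at -154.5° ✓; |KZ| = 21.80 ✓; ∠KZN = 96.10° ✓; |ZN| = 10.20 ✓; ∠ZNQ = 145.7° ✓; |NQ| = 23.60 ✓; ∠NQG = 40.60° ✓; |QG| = 21.20 ✓; ∠QGW = 127.6° ✓; |GW| = 29.80 ✓; ∠GWR = 120.5° ✓; |WR| = 9.001 ✗.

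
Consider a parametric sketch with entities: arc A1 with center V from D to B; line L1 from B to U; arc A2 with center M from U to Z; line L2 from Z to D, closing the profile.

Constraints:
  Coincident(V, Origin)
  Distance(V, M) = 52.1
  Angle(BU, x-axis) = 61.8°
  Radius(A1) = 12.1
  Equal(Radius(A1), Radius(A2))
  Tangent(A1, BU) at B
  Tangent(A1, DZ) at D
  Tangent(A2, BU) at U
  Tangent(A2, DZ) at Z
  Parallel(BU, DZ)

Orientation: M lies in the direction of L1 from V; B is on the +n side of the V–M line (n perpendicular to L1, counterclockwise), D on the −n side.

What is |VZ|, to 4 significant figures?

53.49

Tangency of A1 to both parallel lines with radius 12.1 puts B and D at V ± 12.1·n: B = (-10.66, 5.718), D = (10.66, -5.718). Equal radii place U and Z the same way about M: U = M + 12.1·n = (13.96, 51.63), Z = M − 12.1·n = (35.28, 40.20). Then |VZ| = |Z − V| = 53.49.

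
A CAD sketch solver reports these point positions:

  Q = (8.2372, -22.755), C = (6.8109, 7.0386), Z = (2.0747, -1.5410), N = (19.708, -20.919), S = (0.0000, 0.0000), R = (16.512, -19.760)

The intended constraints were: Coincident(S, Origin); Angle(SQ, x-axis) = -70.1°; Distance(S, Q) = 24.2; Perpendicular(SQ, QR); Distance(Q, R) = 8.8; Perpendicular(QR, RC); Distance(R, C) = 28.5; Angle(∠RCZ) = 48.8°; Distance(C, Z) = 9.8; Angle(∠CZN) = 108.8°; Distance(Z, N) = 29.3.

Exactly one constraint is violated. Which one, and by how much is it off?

Distance(Z, N) = 29.3 — off by 3.10.

S = (0.00, 0.00) ✓; SQ at -70.10° ✓; |SQ| = 24.20 ✓; ∠(SQ, QR) = 90.00° ✓; |QR| = 8.800 ✓; ∠(QR, RC) = 90.00° ✓; |RC| = 28.50 ✓; ∠RCZ = 48.80° ✓; |CZ| = 9.800 ✓; ∠CZN = 108.8° ✓; |ZN| = 26.20 ✗.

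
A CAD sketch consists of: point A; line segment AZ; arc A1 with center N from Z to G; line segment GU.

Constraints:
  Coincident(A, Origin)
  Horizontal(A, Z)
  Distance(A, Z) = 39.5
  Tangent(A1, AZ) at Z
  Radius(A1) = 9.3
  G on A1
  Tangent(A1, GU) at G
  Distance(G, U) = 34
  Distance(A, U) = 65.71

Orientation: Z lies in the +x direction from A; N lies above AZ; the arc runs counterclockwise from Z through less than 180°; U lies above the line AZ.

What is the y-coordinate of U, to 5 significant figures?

43.061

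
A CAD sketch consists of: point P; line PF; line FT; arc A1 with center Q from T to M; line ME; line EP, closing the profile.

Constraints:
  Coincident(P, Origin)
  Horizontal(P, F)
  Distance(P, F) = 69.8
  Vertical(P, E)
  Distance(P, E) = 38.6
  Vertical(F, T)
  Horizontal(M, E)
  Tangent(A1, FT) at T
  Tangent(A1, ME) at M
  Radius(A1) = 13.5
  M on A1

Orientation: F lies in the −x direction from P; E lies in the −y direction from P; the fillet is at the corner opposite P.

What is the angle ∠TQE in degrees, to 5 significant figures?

166.52°

The virtual corner opposite P is at (-69.800, -38.600). Since A1 is tangent to FT there, QT ⟂ FT and tangency of A1 to ME means the radius QM is perpendicular to ME, with radius 13.5, so the center Q sits 13.5 in from both sides at Q = (-56.300, -25.100). That places the tangent points at T = (-69.800, -25.100) on FT and M = (-56.300, -38.600) on ME. Then cos ∠TQE = QT·QE / (|QT||QE|), giving 166.52°.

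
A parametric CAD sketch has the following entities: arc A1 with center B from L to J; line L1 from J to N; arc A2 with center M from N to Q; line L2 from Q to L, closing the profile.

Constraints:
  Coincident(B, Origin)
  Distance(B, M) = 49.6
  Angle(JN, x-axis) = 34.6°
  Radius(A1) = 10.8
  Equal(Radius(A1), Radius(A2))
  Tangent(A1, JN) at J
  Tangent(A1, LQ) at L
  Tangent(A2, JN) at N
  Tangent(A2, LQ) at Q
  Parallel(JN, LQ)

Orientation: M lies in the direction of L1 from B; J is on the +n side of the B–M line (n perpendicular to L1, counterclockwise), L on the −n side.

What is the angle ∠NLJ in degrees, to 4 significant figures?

66.47°

The slot axis is L1's direction at 34.6°, so u = (cos 34.6°, sin 34.6°) = (0.8231, 0.5678) and n = (−sin 34.6°, cos 34.6°) = (-0.5678, 0.8231). B is at the origin and M lies 49.6 along u from B, so M = 49.6·u = (40.83, 28.17). Tangency of A1 to both parallel lines with radius 10.8 puts J and L at B ± 10.8·n: J = (-6.133, 8.890), L = (6.133, -8.890). Equal radii place N and Q the same way about M: N = M + 10.8·n = (34.69, 37.05), Q = M − 10.8·n = (46.96, 19.28). Then cos ∠NLJ = LN·LJ / (|LN||LJ|), giving 66.47°.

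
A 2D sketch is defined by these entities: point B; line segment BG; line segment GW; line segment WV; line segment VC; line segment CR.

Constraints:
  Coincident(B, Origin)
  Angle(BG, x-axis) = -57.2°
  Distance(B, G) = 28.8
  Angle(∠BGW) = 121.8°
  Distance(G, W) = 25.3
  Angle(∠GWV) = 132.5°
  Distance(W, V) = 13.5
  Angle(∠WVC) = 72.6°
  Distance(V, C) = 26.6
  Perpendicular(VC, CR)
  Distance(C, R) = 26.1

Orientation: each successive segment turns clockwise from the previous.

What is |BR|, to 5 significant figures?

30.508

B is at the origin; BG runs at -57.2° with length 28.8, so G = (15.601, -24.208). ∠BGW = 121.8° gives GW at -115.40° from the x-axis; with |GW| = 25.3, W = (4.7491, -47.063). ∠GWV = 132.5° gives WV at -162.90° from the x-axis; with |WV| = 13.5, V = (-8.1541, -51.032). ∠WVC = 72.6° gives VC at 89.700° from the x-axis; with |VC| = 26.6, C = (-8.0148, -24.433). VC ⟂ CR, so CR runs at -0.30000°; with |CR| = 26.1, R = (18.085, -24.569). Then |BR| = |R − B| = 30.508.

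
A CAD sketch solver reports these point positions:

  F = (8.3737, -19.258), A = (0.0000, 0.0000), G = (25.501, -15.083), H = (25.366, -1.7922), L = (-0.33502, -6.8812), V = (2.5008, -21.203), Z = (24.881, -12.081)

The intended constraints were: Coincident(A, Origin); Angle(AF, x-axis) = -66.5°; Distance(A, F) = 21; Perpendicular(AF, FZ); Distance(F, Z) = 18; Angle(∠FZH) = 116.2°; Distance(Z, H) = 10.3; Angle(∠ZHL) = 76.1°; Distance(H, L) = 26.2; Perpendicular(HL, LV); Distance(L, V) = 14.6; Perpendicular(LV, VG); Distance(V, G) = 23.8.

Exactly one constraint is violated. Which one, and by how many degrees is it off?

Perpendicular(LV, VG) — off by 3.70°.

A = (0.00, 0.00) ✓; AF at -66.50° ✓; |AF| = 21.00 ✓; ∠(AF, FZ) = 90.00° ✓; |FZ| = 18.00 ✓; ∠FZH = 116.2° ✓; |ZH| = 10.30 ✓; ∠ZHL = 76.10° ✓; |HL| = 26.20 ✓; ∠(HL, LV) = 90.00° ✓; |LV| = 14.60 ✓; ∠(LV, VG) = 93.70° ✗; |VG| = 23.80 ✓.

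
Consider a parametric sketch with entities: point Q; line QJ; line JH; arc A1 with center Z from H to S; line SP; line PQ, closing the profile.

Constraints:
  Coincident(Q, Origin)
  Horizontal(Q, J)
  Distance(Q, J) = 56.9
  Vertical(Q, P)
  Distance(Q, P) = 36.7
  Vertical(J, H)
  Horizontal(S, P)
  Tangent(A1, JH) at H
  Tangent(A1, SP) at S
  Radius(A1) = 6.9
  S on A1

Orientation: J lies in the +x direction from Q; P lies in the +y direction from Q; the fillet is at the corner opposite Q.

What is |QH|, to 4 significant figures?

64.23

Q is at the origin; Q and J share the same y with |QJ| = 56.9 and J on the +x side, so J = (56.90, 0.000). Q and P share the same x with |QP| = 36.7 and P on the +y side, so P = (0.000, 36.70). The virtual corner opposite Q is at (56.90, 36.70). The tangent condition forces ZH to be normal to JH and A1 meets SP tangentially, so ZS is at right angles to SP, with radius 6.9, so the center Z sits 6.9 in from both sides at Z = (50.00, 29.80). That places the tangent points at H = (56.90, 29.80) on JH and S = (50.00, 36.70) on SP. Then |QH| = |H − Q| = 64.23.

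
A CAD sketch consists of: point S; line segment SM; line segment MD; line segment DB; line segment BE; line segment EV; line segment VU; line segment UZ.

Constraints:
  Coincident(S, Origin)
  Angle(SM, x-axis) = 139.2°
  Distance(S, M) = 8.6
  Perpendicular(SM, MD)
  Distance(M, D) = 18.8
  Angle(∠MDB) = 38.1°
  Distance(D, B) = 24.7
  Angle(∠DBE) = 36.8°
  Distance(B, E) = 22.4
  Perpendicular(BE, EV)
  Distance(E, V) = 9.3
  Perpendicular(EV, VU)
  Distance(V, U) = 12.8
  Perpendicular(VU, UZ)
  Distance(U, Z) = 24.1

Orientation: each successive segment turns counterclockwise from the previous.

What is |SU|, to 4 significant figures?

10.84

S is at the origin; SM runs at 139.2° with length 8.6, so M = (-6.510, 5.619). SM is perpendicular to MD, so MD runs at -130.8°; with |MD| = 18.8, D = (-18.79, -8.612). ∠MDB = 38.1° gives DB at 11.10° from the x-axis; with |DB| = 24.7, B = (5.443, -3.857). ∠DBE = 36.8° gives BE at 154.3° from the x-axis; with |BE| = 22.4, E = (-14.74, 5.857). BE ⟂ EV, so EV runs at -115.7°; with |EV| = 9.3, V = (-18.77, -2.523). EV ⟂ VU, so VU runs at -25.70°; with |VU| = 12.8, U = (-7.240, -8.074). Then |SU| = |U − S| = 10.84.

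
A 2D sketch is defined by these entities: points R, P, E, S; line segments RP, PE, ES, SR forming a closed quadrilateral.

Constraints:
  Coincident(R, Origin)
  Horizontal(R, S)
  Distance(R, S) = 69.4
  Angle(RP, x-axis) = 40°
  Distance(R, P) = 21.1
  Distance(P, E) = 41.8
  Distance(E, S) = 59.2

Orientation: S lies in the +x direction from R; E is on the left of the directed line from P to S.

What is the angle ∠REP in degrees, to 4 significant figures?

6.605°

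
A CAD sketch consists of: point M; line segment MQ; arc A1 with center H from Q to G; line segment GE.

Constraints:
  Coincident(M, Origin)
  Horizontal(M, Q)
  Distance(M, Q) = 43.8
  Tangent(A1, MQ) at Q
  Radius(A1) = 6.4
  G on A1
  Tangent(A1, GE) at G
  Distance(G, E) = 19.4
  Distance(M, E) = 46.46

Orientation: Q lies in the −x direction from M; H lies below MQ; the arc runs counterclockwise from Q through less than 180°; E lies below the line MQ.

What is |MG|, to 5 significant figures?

50.131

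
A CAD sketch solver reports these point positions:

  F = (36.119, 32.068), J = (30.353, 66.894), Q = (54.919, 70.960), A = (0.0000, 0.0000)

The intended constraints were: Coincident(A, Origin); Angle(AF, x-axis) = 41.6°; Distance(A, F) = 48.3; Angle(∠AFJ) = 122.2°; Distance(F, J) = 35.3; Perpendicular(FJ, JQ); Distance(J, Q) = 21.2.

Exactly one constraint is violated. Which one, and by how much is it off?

Distance(J, Q) = 21.2 — off by 3.70.

A = (0.00, 0.00) ✓; AF at 41.60° ✓; |AF| = 48.30 ✓; ∠AFJ = 122.2° ✓; |FJ| = 35.30 ✓; ∠(FJ, JQ) = 90.00° ✓; |JQ| = 24.90 ✗.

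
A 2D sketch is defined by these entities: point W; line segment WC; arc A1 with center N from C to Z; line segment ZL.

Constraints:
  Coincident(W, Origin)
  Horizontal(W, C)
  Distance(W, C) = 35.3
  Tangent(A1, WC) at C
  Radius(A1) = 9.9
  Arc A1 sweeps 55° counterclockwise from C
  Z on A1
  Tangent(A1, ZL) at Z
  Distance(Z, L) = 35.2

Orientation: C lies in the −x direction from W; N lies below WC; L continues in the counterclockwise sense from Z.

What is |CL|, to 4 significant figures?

43.51

W is at the origin; W and C share the same y with |WC| = 35.3 and C on the −x side, so C = (-35.30, 0.000). Since A1 is tangent to WC there, NC ⟂ WC, so N = C + (0, -9.9) = (-35.30, -9.900). On A1, C sits at bearing 90° from N; a 55° counterclockwise sweep puts Z at bearing 145°, so Z = N + 9.9·(cos 145°, sin 145°) = (-43.41, -4.222). The tangent condition forces NZ to be normal to ZL, so ZL runs along (−sin 145°, cos 145°); with |ZL| = 35.2, L = (-63.60, -33.06). Then |CL| = |L − C| = 43.51.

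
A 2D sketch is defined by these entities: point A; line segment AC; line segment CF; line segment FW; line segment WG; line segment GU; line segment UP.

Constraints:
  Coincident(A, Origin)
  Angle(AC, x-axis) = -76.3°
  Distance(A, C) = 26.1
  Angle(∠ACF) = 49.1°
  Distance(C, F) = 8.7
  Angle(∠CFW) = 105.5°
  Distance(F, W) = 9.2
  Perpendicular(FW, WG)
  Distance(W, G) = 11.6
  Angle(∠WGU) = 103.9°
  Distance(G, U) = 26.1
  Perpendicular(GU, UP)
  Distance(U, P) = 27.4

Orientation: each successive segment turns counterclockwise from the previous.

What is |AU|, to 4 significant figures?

42.73

The perpendicularity gives WG at right angles to FW, so WG runs at -140.9°; with |WG| = 11.6, G = (-3.583, -18.44). ∠WGU = 103.9° gives GU at -64.80° from the x-axis; with |GU| = 26.1, U = (7.530, -42.06). Then |AU| = |U − A| = 42.73.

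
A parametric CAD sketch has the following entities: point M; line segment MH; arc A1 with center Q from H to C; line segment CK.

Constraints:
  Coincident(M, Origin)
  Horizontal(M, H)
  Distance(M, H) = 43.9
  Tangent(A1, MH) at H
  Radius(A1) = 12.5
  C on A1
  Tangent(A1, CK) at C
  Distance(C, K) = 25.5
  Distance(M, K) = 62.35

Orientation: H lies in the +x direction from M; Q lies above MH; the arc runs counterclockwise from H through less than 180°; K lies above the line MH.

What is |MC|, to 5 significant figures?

58.127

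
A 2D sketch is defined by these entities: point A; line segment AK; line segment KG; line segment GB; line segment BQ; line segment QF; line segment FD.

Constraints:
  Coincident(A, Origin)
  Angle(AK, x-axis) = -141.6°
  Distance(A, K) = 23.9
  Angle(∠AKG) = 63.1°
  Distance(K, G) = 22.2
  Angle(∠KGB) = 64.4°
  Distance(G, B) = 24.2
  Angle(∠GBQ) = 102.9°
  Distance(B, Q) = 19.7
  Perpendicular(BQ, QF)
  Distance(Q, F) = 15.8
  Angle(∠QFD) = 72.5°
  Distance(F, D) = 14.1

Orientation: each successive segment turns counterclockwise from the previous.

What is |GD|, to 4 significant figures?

16.75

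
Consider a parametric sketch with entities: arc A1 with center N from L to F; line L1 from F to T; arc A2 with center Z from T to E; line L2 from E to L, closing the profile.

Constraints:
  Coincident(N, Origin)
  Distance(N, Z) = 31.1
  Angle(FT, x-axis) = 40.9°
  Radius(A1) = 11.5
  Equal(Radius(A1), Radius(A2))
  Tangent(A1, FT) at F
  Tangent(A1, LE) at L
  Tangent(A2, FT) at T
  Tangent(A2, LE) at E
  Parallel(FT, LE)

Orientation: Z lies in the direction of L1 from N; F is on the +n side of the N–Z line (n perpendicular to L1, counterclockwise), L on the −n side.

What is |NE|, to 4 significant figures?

33.16

Tangency of A1 to both parallel lines with radius 11.5 puts F and L at N ± 11.5·n: F = (-7.530, 8.692), L = (7.530, -8.692). Equal radii place T and E the same way about Z: T = Z + 11.5·n = (15.98, 29.05), E = Z − 11.5·n = (31.04, 11.67). Then |NE| = |E − N| = 33.16.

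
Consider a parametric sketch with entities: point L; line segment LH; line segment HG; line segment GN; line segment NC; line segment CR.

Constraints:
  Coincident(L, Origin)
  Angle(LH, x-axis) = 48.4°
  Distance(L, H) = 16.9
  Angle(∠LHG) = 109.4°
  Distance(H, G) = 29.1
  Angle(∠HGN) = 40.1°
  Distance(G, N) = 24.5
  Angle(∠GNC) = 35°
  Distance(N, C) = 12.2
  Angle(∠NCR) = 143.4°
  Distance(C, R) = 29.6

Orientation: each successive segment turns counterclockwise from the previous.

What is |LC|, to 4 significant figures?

22.54

∠HGN = 40.1° gives GN at -101.1° from the x-axis; with |GN| = 24.5, N = (-7.604, 14.05). ∠GNC = 35.0° gives NC at 43.90° from the x-axis; with |NC| = 12.2, C = (1.186, 22.51). Then |LC| = |C − L| = 22.54.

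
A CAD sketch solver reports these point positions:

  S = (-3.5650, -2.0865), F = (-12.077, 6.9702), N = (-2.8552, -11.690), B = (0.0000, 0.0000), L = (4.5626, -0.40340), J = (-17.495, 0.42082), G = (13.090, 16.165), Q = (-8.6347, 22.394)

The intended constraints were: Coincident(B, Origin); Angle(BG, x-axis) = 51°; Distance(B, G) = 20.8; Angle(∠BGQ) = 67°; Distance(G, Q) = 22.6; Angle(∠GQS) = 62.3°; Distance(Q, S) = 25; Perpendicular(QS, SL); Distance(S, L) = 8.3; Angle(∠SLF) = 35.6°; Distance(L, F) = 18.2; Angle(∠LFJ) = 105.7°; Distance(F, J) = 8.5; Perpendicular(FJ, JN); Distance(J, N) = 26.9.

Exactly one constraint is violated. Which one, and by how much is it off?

Distance(J, N) = 26.9 — off by 7.90.

B = (0.00, 0.00) ✓; BG at 51.00° ✓; |BG| = 20.80 ✓; ∠BGQ = 67.00° ✓; |GQ| = 22.60 ✓; ∠GQS = 62.30° ✓; |QS| = 25.00 ✓; ∠(QS, SL) = 90.00° ✓; |SL| = 8.300 ✓; ∠SLF = 35.60° ✓; |LF| = 18.20 ✓; ∠LFJ = 105.7° ✓; |FJ| = 8.500 ✓; ∠(FJ, JN) = 90.00° ✓; |JN| = 19.00 ✗.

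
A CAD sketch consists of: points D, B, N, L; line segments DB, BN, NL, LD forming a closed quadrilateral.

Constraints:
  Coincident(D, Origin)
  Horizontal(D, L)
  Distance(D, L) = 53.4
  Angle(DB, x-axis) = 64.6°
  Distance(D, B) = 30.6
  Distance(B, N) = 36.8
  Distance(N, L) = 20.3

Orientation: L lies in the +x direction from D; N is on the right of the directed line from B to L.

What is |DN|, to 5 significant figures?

33.484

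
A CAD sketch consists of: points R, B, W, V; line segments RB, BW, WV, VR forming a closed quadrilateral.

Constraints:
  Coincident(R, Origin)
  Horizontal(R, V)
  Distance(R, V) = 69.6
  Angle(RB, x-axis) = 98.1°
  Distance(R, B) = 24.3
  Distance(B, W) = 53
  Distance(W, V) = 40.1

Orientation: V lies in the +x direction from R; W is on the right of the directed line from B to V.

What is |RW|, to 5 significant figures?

35.709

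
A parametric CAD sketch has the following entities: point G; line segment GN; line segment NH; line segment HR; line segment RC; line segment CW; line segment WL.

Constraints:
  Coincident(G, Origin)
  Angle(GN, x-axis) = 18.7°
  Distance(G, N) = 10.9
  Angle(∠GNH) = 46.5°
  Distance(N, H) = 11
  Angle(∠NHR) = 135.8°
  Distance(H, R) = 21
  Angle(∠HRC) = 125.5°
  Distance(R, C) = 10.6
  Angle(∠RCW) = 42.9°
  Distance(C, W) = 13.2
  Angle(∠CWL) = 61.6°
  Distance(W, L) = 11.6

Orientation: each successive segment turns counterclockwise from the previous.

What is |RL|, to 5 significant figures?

2.9894

G is at the origin; GN runs at 18.7° with length 10.9, so N = (10.325, 3.4947). ∠GNH = 46.5° gives NH at 152.20° from the x-axis; with |NH| = 11.0, H = (0.59420, 8.6249). ∠NHR = 135.8° gives HR at -163.60° from the x-axis; with |HR| = 21.0, R = (-19.551, 2.6958). ∠HRC = 125.5° gives RC at -109.10° from the x-axis; with |RC| = 10.6, C = (-23.020, -7.3207). ∠RCW = 42.9° gives CW at 28.000° from the x-axis; with |CW| = 13.2, W = (-11.365, -1.1237). ∠CWL = 61.6° gives WL at 146.40° from the x-axis; with |WL| = 11.6, L = (-21.027, 5.2957). Then |RL| = |L − R| = 2.9894.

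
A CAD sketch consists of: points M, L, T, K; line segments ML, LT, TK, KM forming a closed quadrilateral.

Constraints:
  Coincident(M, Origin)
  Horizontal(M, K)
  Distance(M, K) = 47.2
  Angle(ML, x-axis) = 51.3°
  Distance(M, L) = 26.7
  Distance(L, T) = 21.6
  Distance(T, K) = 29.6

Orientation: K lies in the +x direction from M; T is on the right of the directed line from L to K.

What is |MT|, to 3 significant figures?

17.6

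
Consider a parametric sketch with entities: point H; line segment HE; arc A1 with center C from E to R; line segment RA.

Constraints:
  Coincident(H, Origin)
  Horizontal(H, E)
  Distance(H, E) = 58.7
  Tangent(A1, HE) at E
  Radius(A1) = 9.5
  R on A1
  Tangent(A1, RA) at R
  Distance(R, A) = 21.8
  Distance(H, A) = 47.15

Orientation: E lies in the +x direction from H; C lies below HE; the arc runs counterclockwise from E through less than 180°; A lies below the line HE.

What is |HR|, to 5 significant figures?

50.518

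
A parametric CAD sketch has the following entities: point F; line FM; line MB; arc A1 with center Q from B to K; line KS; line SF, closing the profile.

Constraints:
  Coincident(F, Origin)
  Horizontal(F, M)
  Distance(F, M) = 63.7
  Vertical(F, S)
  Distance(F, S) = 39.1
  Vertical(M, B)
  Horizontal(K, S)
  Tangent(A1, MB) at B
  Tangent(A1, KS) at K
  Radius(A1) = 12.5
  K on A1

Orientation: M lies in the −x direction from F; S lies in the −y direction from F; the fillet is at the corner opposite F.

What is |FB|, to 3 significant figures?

69.0

F is at the origin; F and M share the same y with |FM| = 63.7 and M on the −x side, so M = (-63.7, 0.00). F and S share the same x with |FS| = 39.1 and S on the −y side, so S = (0.00, -39.1). The virtual corner opposite F is at (-63.7, -39.1). The tangent condition forces QB to be normal to MB and since A1 is tangent to KS there, QK ⟂ KS, with radius 12.5, so the center Q sits 12.5 in from both sides at Q = (-51.2, -26.6). That places the tangent points at B = (-63.7, -26.6) on MB and K = (-51.2, -39.1) on KS. Then |FB| = |B − F| = 69.0.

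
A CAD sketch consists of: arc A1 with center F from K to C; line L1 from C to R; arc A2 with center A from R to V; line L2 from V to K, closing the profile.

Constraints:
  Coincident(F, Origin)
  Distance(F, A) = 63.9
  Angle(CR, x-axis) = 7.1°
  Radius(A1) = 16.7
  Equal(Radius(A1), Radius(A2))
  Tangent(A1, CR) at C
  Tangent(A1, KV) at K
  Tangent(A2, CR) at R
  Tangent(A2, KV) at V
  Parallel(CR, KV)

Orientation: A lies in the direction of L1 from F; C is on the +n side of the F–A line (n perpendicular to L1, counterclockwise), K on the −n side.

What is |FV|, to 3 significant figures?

66.0

Tangency of A1 to both parallel lines with radius 16.7 puts C and K at F ± 16.7·n: C = (-2.06, 16.6), K = (2.06, -16.6). Equal radii place R and V the same way about A: R = A + 16.7·n = (61.3, 24.5), V = A − 16.7·n = (65.5, -8.67). Then |FV| = |V − F| = 66.0.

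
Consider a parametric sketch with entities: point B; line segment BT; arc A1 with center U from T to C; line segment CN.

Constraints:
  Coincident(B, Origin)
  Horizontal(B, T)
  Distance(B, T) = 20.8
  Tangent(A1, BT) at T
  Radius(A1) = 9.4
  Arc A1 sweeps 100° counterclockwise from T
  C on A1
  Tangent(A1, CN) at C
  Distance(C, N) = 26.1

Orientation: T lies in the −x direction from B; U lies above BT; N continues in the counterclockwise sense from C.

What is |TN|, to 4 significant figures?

37.04

On A1, T sits at bearing -90° from U; a 100° counterclockwise sweep puts C at bearing 10°, so C = U + 9.4·(cos 10°, sin 10°) = (-11.54, 11.03). The tangent condition forces UC to be normal to CN, so CN runs along (−sin 10°, cos 10°); with |CN| = 26.1, N = (-16.08, 36.74). Then |TN| = |N − T| = 37.04.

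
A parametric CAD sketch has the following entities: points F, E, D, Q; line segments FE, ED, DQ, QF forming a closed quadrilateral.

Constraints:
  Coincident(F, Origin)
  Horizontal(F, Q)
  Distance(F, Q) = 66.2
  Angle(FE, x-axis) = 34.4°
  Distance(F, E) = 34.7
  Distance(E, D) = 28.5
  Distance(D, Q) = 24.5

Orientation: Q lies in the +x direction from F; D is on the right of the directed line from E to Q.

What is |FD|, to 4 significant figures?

42.65

Checks: |FQ| = 66.20 ✓; |FE| = 34.70 ✓; |ED| = 28.50 ✓; |DQ| = 24.50 ✓.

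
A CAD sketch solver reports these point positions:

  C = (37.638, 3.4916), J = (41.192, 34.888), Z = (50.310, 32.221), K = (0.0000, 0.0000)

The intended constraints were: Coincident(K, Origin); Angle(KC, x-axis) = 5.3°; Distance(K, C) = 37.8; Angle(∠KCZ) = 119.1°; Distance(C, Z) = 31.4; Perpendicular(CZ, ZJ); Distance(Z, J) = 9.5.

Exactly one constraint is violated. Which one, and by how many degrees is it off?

Perpendicular(CZ, ZJ) — off by 7.50°.

K = (0.00, 0.00) ✓; KC at 5.300° ✓; |KC| = 37.80 ✓; ∠KCZ = 119.1° ✓; |CZ| = 31.40 ✓; ∠(CZ, ZJ) = 97.50° ✗; |ZJ| = 9.500 ✓.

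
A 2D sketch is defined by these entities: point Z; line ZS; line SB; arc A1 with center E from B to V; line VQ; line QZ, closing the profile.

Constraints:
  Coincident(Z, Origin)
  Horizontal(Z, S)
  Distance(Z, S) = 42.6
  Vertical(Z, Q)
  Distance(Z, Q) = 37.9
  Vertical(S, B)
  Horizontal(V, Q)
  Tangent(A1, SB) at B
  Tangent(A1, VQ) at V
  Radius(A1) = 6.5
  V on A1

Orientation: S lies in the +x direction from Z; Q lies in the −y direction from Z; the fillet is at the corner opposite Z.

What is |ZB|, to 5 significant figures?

52.922

The virtual corner opposite Z is at (42.600, -37.900). A1 meets SB tangentially, so EB is at right angles to SB and since A1 is tangent to VQ there, EV ⟂ VQ, with radius 6.5, so the center E sits 6.5 in from both sides at E = (36.100, -31.400). That places the tangent points at B = (42.600, -31.400) on SB and V = (36.100, -37.900) on VQ. Then |ZB| = |B − Z| = 52.922.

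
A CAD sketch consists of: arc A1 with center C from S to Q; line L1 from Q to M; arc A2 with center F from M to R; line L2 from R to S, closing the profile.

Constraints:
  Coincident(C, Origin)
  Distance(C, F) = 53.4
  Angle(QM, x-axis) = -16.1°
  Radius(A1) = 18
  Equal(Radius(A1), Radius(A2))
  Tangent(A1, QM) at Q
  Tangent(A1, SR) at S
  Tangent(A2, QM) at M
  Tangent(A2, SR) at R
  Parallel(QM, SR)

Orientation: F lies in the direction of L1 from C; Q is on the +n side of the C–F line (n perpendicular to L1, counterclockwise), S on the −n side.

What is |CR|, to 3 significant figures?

56.4

Tangency of A1 to both parallel lines with radius 18.0 puts Q and S at C ± 18.0·n: Q = (4.99, 17.3), S = (-4.99, -17.3). Equal radii place M and R the same way about F: M = F + 18.0·n = (56.3, 2.49), R = F − 18.0·n = (46.3, -32.1). Then |CR| = |R − C| = 56.4.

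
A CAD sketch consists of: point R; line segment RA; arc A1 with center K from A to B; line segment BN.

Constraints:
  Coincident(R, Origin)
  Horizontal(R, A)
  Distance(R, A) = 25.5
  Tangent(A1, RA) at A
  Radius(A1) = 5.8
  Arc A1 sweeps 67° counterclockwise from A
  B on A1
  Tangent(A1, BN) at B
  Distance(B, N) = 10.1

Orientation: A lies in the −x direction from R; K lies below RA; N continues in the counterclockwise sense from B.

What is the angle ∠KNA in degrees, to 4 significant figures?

16.97°

On A1, A sits at bearing 90° from K; a 67° counterclockwise sweep puts B at bearing 157°, so B = K + 5.8·(cos 157°, sin 157°) = (-30.84, -3.534). Since A1 is tangent to BN there, KB ⟂ BN, so BN runs along (−sin 157°, cos 157°); with |BN| = 10.1, N = (-34.79, -12.83). Then cos ∠KNA = NK·NA / (|NK||NA|), giving 16.97°.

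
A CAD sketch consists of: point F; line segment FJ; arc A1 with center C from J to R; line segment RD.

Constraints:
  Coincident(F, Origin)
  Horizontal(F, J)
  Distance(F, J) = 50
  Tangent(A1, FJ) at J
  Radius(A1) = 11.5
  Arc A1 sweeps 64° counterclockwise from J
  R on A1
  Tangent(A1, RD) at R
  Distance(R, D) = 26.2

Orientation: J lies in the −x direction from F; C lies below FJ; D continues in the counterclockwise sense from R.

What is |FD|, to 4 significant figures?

77.84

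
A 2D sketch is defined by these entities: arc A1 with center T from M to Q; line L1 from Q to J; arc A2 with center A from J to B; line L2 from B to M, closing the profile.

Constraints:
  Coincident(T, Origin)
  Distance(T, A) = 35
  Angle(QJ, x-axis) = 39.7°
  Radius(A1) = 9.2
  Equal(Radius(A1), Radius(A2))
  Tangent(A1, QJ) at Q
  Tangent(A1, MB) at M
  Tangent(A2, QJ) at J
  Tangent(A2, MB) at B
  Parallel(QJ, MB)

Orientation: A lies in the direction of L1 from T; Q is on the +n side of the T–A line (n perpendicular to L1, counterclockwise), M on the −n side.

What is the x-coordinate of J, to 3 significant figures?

21.1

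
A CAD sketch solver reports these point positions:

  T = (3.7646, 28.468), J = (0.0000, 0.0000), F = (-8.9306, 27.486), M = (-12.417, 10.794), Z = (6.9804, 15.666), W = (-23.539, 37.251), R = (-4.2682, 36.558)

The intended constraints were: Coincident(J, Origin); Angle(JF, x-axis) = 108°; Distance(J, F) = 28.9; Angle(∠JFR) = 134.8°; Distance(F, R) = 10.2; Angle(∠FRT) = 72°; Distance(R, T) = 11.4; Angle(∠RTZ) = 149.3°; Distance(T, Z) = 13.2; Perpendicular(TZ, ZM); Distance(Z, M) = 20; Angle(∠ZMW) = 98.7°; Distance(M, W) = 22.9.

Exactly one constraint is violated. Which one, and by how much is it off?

Distance(M, W) = 22.9 — off by 5.80.

J = (0.00, 0.00) ✓; JF at 108.0° ✓; |JF| = 28.90 ✓; ∠JFR = 134.8° ✓; |FR| = 10.20 ✓; ∠FRT = 72.00° ✓; |RT| = 11.40 ✓; ∠RTZ = 149.3° ✓; |TZ| = 13.20 ✓; ∠(TZ, ZM) = 90.00° ✓; |ZM| = 20.00 ✓; ∠ZMW = 98.70° ✓; |MW| = 28.70 ✗.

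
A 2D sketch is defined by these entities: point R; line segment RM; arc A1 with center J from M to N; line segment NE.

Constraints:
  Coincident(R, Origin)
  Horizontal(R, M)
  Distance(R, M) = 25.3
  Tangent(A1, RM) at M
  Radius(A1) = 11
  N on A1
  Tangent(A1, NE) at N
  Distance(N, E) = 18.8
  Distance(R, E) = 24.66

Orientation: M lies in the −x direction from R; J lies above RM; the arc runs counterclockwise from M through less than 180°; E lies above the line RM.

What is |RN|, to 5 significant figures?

16.591

R is at the origin; R and M share the same y with |RM| = 25.3 and M on the −x side, so M = (-25.300, 0.0000). Tangency of A1 to RM means the radius JM is perpendicular to RM, so J = M + (0, 11) = (-25.300, 11.000). Since JN ⟂ NE (tangency), |JE| = √(11.0² + 18.8²) = 21.782 regardless of where N sits on A1. So E lies on both circle(R, 24.66) and circle(J, 21.782); the above-RM intersection is E = (-7.4643, 23.503). N is the foot of the tangent from E: N = (-15.301, 6.4145).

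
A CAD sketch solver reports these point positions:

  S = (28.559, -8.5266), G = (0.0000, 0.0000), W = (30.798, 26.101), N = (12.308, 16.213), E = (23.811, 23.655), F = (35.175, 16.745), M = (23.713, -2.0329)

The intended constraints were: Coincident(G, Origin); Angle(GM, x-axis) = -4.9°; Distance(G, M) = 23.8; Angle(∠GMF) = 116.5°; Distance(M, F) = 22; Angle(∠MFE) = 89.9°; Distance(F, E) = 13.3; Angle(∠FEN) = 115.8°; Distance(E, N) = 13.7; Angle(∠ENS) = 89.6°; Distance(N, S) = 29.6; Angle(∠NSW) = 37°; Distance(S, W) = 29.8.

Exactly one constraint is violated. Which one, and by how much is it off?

Distance(S, W) = 29.8 — off by 4.90.

G = (0.00, 0.00) ✓; GM at -4.900° ✓; |GM| = 23.80 ✓; ∠GMF = 116.5° ✓; |MF| = 22.00 ✓; ∠MFE = 89.90° ✓; |FE| = 13.30 ✓; ∠FEN = 115.8° ✓; |EN| = 13.70 ✓; ∠ENS = 89.60° ✓; |NS| = 29.60 ✓; ∠NSW = 37.00° ✓; |SW| = 34.70 ✗.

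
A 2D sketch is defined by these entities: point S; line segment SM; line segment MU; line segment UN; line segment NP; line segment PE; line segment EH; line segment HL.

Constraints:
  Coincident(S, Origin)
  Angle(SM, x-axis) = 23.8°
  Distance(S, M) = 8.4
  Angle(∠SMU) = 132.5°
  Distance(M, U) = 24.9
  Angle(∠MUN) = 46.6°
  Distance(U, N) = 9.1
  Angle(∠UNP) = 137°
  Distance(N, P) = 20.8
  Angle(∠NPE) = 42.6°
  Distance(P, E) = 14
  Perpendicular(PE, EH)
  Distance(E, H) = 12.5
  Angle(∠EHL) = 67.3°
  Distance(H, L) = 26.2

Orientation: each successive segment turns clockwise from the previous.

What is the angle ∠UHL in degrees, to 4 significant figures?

165.6°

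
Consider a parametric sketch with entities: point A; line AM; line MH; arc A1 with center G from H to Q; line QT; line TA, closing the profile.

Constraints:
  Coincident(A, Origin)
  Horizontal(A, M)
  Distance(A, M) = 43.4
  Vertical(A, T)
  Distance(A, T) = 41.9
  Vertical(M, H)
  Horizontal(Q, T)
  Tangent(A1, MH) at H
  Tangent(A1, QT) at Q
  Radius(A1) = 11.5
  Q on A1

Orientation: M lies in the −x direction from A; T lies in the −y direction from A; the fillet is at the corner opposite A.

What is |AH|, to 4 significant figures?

52.99

The virtual corner opposite A is at (-43.40, -41.90). A1 meets MH tangentially, so GH is at right angles to MH and the tangent condition forces GQ to be normal to QT, with radius 11.5, so the center G sits 11.5 in from both sides at G = (-31.90, -30.40). That places the tangent points at H = (-43.40, -30.40) on MH and Q = (-31.90, -41.90) on QT. Then |AH| = |H − A| = 52.99.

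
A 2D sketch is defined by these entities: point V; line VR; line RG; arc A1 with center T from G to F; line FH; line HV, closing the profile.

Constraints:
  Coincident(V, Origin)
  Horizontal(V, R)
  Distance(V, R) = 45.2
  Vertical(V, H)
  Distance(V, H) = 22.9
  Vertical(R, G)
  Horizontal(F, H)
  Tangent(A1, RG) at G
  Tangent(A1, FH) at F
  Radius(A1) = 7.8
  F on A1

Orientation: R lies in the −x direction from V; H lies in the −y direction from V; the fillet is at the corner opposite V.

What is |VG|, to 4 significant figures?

47.66

V is at the origin; VR is horizontal with |VR| = 45.2 and R on the −x side, so R = (-45.20, 0.000). VH is vertical with |VH| = 22.9 and H on the −y side, so H = (0.000, -22.90). The virtual corner opposite V is at (-45.20, -22.90). The tangent condition forces TG to be normal to RG and A1 meets FH tangentially, so TF is at right angles to FH, with radius 7.8, so the center T sits 7.8 in from both sides at T = (-37.40, -15.10). That places the tangent points at G = (-45.20, -15.10) on RG and F = (-37.40, -22.90) on FH. Then |VG| = |G − V| = 47.66.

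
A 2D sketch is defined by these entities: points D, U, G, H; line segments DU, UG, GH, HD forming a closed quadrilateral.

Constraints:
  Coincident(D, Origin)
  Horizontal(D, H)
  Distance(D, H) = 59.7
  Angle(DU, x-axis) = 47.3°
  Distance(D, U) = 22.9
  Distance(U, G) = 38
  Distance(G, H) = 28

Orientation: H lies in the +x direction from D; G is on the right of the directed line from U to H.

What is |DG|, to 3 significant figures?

39.2

Checks: |UG| = 38.00 ✓; |GH| = 28.00 ✓.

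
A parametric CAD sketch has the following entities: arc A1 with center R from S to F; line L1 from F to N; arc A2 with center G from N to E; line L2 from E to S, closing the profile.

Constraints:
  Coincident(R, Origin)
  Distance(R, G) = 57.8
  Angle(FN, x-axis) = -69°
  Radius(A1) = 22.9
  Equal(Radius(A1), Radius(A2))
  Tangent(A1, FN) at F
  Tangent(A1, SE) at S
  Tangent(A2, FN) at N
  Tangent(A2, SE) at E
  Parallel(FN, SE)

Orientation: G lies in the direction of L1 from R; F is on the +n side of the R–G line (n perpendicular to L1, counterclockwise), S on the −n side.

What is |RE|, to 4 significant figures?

62.17

The slot axis is L1's direction at -69.0°, so u = (cos -69.0°, sin -69.0°) = (0.3584, -0.9336) and n = (−sin -69.0°, cos -69.0°) = (0.9336, 0.3584). R is at the origin and G lies 57.8 along u from R, so G = 57.8·u = (20.71, -53.96). Tangency of A1 to both parallel lines with radius 22.9 puts F and S at R ± 22.9·n: F = (21.38, 8.207), S = (-21.38, -8.207). Equal radii place N and E the same way about G: N = G + 22.9·n = (42.09, -45.75), E = G − 22.9·n = (-0.6653, -62.17). Then |RE| = |E − R| = 62.17.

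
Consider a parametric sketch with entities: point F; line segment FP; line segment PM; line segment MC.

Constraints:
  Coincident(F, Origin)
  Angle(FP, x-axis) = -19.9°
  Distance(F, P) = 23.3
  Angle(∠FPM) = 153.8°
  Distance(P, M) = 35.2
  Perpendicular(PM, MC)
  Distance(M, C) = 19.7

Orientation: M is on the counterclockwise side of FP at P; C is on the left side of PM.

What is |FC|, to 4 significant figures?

56.89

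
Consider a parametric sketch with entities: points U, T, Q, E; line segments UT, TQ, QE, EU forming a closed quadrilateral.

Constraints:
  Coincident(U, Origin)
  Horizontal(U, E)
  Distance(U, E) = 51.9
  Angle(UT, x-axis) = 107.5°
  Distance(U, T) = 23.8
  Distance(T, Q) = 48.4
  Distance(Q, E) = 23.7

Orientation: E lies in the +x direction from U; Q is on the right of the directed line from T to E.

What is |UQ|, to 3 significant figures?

31.0

U is at the origin; U and E share the same y with |UE| = 51.9 and E in +x, so E = (51.9, 0). UT runs at 107.5° with |UT| = 23.8, so T = (-7.16, 22.7). Q is determined by |TQ| = 48.4 and |QE| = 23.7 together: it lies at the intersection of circle(T, 48.4) and circle(E, 23.7). With |TE| = 63.3, the foot of the radical line on TE is 45.7 from T and the perpendicular offset is √(48.4² − 45.7²) = 15.9. Taking the right-of-TE solution: Q = (29.8, -8.56).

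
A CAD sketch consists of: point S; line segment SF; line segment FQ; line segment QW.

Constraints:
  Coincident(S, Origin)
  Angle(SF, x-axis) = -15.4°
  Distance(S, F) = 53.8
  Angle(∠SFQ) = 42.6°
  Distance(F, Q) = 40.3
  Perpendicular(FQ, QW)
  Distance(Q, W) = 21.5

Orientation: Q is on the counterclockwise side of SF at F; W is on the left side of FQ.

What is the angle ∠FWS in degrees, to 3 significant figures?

115°

S is at the origin; SF runs at -15.4° with length 53.8, so F = 53.8·(cos -15.4°, sin -15.4°) = (51.9, -14.3). ∠SFQ = 42.6°, so FQ runs at -15.4° + (180° − 42.6°) = 122° from the x-axis; with |FQ| = 40.3, Q = F + 40.3·(cos 122°, sin 122°) = (30.5, 19.9). FQ ⟂ QW; with |QW| = 21.5 on the left of FQ, W = Q + 21.5·(-0.848, -0.530) = (12.3, 8.50). Then cos ∠FWS = WF·WS / (|WF||WS|), giving 115°.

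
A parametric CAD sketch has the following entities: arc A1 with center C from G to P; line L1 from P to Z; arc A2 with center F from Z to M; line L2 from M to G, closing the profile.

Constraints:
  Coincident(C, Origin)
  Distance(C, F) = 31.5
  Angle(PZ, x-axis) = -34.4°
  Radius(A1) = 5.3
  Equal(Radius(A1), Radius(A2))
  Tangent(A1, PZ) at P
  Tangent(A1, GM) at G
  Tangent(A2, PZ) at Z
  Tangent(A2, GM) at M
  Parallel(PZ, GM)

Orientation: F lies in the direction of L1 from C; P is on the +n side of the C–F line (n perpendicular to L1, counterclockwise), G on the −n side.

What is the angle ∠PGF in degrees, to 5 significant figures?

80.449°

The slot axis is L1's direction at -34.4°, so u = (cos -34.4°, sin -34.4°) = (0.82511, -0.56497) and n = (−sin -34.4°, cos -34.4°) = (0.56497, 0.82511). C is at the origin and F lies 31.5 along u from C, so F = 31.5·u = (25.991, -17.796). Tangency of A1 to both parallel lines with radius 5.3 puts P and G at C ± 5.3·n: P = (2.9943, 4.3731), G = (-2.9943, -4.3731). Then cos ∠PGF = GP·GF / (|GP||GF|), giving 80.449°.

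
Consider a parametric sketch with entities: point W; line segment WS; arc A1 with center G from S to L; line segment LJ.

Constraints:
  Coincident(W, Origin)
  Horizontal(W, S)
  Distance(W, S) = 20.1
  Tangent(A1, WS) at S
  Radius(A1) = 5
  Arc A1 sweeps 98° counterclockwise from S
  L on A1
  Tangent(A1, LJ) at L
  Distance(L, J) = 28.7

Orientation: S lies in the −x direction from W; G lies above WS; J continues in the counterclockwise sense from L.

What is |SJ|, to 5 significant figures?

34.130

W is at the origin; W and S share the same y with |WS| = 20.1 and S on the −x side, so S = (-20.100, 0.0000). Since A1 is tangent to WS there, GS ⟂ WS, so G = S + (0, 5) = (-20.100, 5.0000). On A1, S sits at bearing -90° from G; a 98° counterclockwise sweep puts L at bearing 8°, so L = G + 5.0·(cos 8°, sin 8°) = (-15.149, 5.6959). The tangent condition forces GL to be normal to LJ, so LJ runs along (−sin 8°, cos 8°); with |LJ| = 28.7, J = (-19.143, 34.117). Then |SJ| = |J − S| = 34.130.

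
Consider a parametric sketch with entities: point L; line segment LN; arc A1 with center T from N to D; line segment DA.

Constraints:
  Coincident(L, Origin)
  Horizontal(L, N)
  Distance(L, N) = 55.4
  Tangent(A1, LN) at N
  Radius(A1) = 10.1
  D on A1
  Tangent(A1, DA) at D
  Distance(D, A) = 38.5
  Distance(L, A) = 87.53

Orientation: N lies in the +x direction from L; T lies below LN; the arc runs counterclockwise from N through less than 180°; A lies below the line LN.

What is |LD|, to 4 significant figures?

51.21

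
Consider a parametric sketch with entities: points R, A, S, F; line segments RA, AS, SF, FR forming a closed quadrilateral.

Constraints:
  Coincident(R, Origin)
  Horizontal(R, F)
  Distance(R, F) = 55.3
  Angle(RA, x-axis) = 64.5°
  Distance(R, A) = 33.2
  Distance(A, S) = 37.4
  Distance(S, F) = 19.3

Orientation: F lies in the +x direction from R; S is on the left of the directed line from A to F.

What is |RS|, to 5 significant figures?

53.231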